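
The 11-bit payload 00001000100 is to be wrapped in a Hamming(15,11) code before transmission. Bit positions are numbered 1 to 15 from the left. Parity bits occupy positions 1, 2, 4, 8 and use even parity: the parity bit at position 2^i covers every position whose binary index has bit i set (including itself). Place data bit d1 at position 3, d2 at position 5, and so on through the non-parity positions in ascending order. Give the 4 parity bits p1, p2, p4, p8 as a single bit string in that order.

0010

Place data bits at non-power-of-two positions: b3=0, b5=0, b6=0, b7=0, b9=1, b10=0, b11=0, b12=0, b13=1, b14=0, b15=0.
p1 = XOR of data positions {3,5,7,9,11,13,15} = 0⊕0⊕0⊕1⊕0⊕1⊕0 = 0
p2 = XOR of data positions {3,6,7,10,11,14,15} = 0⊕0⊕0⊕0⊕0⊕0⊕0 = 0
p4 = XOR of data positions {5,6,7,12,13,14,15} = 0⊕0⊕0⊕0⊕1⊕0⊕0 = 1
p8 = XOR of data positions {9,10,11,12,13,14,15} = 1⊕0⊕0⊕0⊕1⊕0⊕0 = 0
Parity bits p1,p2,p4,p8 = 0010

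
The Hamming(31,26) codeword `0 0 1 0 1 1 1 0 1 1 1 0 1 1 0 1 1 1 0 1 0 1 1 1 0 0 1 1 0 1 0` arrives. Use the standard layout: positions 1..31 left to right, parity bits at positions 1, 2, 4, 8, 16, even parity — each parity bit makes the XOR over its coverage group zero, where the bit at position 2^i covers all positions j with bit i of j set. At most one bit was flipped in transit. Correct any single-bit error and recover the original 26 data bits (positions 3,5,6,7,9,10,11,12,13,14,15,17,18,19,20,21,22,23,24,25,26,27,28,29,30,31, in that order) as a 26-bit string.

11111100110110101110011010

s1: b1⊕b3⊕b5⊕b7⊕b9⊕b11⊕b13⊕b15⊕b17⊕b19⊕b21⊕b23⊕b25⊕b27⊕b29⊕b31 = 0⊕1⊕1⊕1⊕1⊕1⊕1⊕0⊕1⊕0⊕0⊕1⊕0⊕1⊕0⊕0 = 1
s2: b2⊕b3⊕b6⊕b7⊕b10⊕b11⊕b14⊕b15⊕b18⊕b19⊕b22⊕b23⊕b26⊕b27⊕b30⊕b31 = 0⊕1⊕1⊕1⊕1⊕1⊕1⊕0⊕1⊕0⊕1⊕1⊕0⊕1⊕1⊕0 = 1
s4: b4⊕b5⊕b6⊕b7⊕b12⊕b13⊕b14⊕b15⊕b20⊕b21⊕b22⊕b23⊕b28⊕b29⊕b30⊕b31 = 0⊕1⊕1⊕1⊕0⊕1⊕1⊕0⊕1⊕0⊕1⊕1⊕1⊕0⊕1⊕0 = 0
s8: b8⊕b9⊕b10⊕b11⊕b12⊕b13⊕b14⊕b15⊕b24⊕b25⊕b26⊕b27⊕b28⊕b29⊕b30⊕b31 = 0⊕1⊕1⊕1⊕0⊕1⊕1⊕0⊕1⊕0⊕0⊕1⊕1⊕0⊕1⊕0 = 1
s16: b16⊕b17⊕b18⊕b19⊕b20⊕b21⊕b22⊕b23⊕b24⊕b25⊕b26⊕b27⊕b28⊕b29⊕b30⊕b31 = 1⊕1⊕1⊕0⊕1⊕0⊕1⊕1⊕1⊕0⊕0⊕1⊕1⊕0⊕1⊕0 = 0
Syndrome (s16...s1) = 01011 → position 11.
Flip bit 11: corrected codeword = 0010111011001101110101110011010
Data bits at positions 3,5,6,7,9,10,11,12,13,14,15,17,18,19,20,21,22,23,24,25,26,27,28,29,30,31: 11111100110110101110011010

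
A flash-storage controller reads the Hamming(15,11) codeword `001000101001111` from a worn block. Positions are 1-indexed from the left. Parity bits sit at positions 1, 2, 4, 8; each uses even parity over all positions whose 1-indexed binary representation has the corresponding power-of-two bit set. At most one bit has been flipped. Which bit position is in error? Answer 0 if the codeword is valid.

13

s1: b1⊕b3⊕b5⊕b7⊕b9⊕b11⊕b13⊕b15 = 0⊕1⊕0⊕1⊕1⊕0⊕1⊕1 = 1
s2: b2⊕b3⊕b6⊕b7⊕b10⊕b11⊕b14⊕b15 = 0⊕1⊕0⊕1⊕0⊕0⊕1⊕1 = 0
s4: b4⊕b5⊕b6⊕b7⊕b12⊕b13⊕b14⊕b15 = 0⊕0⊕0⊕1⊕1⊕1⊕1⊕1 = 1
s8: b8⊕b9⊕b10⊕b11⊕b12⊕b13⊕b14⊕b15 = 0⊕1⊕0⊕0⊕1⊕1⊕1⊕1 = 1
Syndrome (s8...s1) = 1101 → position 13.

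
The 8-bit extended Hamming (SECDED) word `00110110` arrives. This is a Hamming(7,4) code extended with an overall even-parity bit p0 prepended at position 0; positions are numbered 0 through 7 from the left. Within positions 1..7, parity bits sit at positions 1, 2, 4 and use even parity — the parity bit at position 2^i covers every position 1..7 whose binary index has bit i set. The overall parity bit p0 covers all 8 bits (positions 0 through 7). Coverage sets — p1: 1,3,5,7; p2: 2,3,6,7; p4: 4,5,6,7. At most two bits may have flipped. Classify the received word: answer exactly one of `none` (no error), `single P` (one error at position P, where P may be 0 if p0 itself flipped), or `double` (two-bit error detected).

double

s1: b1⊕b3⊕b5⊕b7 = 0⊕1⊕1⊕0 = 0
s2: b2⊕b3⊕b6⊕b7 = 1⊕1⊕1⊕0 = 1
s4: b4⊕b5⊕b6⊕b7 = 0⊕1⊕1⊕0 = 0
Syndrome (s4...s1) = 010 → position 2.
Overall parity (XOR of all 8 bits, including p0): 0⊕0⊕1⊕1⊕0⊕1⊕1⊕0 = 0
Overall=0, syndrome position=2 → double-bit error detected (uncorrectable).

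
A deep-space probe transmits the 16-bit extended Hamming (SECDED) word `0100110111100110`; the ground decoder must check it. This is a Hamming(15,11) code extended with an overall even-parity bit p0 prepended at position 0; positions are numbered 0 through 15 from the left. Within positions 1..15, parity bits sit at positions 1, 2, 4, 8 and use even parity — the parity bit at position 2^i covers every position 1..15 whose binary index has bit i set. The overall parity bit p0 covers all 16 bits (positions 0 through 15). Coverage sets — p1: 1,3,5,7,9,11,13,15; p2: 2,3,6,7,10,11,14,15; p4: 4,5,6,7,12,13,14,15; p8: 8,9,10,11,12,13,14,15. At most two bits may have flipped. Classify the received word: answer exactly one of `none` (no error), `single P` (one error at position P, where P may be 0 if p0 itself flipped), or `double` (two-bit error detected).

s1: b1⊕b3⊕b5⊕b7⊕b9⊕b11⊕b13⊕b15 = 1⊕0⊕1⊕1⊕1⊕0⊕1⊕0 = 1
s2: b2⊕b3⊕b6⊕b7⊕b10⊕b11⊕b14⊕b15 = 0⊕0⊕0⊕1⊕1⊕0⊕1⊕0 = 1
s4: b4⊕b5⊕b6⊕b7⊕b12⊕b13⊕b14⊕b15 = 1⊕1⊕0⊕1⊕0⊕1⊕1⊕0 = 1
s8: b8⊕b9⊕b10⊕b11⊕b12⊕b13⊕b14⊕b15 = 1⊕1⊕1⊕0⊕0⊕1⊕1⊕0 = 1
Syndrome (s8...s1) = 1111 → position 15.
Overall parity (XOR of all 16 bits, including p0): 0⊕1⊕0⊕0⊕1⊕1⊕0⊕1⊕1⊕1⊕1⊕0⊕0⊕1⊕1⊕0 = 1
Overall=1, syndrome position=15 → single-bit error at position 15.

single 15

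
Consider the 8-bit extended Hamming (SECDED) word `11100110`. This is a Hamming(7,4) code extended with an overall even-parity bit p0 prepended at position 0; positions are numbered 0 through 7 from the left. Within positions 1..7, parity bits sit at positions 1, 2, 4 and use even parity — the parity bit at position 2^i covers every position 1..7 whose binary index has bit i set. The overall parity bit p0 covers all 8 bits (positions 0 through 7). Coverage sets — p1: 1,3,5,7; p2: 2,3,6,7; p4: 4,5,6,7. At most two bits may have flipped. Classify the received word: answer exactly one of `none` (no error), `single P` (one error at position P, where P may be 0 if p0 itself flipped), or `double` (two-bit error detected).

single 0

s1: b1⊕b3⊕b5⊕b7 = 1⊕0⊕1⊕0 = 0
s2: b2⊕b3⊕b6⊕b7 = 1⊕0⊕1⊕0 = 0
s4: b4⊕b5⊕b6⊕b7 = 0⊕1⊕1⊕0 = 0
Syndrome (s4...s1) = 000 → position 0 (no error).
Overall parity (XOR of all 8 bits, including p0): 1⊕1⊕1⊕0⊕0⊕1⊕1⊕0 = 1
Overall=1, syndrome position=0 → single-bit error at position 0.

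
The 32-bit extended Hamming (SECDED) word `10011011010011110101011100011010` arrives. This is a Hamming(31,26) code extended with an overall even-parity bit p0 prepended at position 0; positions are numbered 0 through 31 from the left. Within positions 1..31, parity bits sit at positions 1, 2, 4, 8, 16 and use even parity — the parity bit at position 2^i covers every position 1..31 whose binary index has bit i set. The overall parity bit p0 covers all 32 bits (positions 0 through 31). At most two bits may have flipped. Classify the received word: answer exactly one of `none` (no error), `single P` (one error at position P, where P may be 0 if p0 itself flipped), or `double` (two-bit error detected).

s1: b1⊕b3⊕b5⊕b7⊕b9⊕b11⊕b13⊕b15⊕b17⊕b19⊕b21⊕b23⊕b25⊕b27⊕b29⊕b31 = 0⊕1⊕0⊕1⊕1⊕0⊕1⊕1⊕1⊕1⊕1⊕1⊕0⊕1⊕0⊕0 = 0
s2: b2⊕b3⊕b6⊕b7⊕b10⊕b11⊕b14⊕b15⊕b18⊕b19⊕b22⊕b23⊕b26⊕b27⊕b30⊕b31 = 0⊕1⊕1⊕1⊕0⊕0⊕1⊕1⊕0⊕1⊕1⊕1⊕0⊕1⊕1⊕0 = 0
s4: b4⊕b5⊕b6⊕b7⊕b12⊕b13⊕b14⊕b15⊕b20⊕b21⊕b22⊕b23⊕b28⊕b29⊕b30⊕b31 = 1⊕0⊕1⊕1⊕1⊕1⊕1⊕1⊕0⊕1⊕1⊕1⊕1⊕0⊕1⊕0 = 0
s8: b8⊕b9⊕b10⊕b11⊕b12⊕b13⊕b14⊕b15⊕b24⊕b25⊕b26⊕b27⊕b28⊕b29⊕b30⊕b31 = 0⊕1⊕0⊕0⊕1⊕1⊕1⊕1⊕0⊕0⊕0⊕1⊕1⊕0⊕1⊕0 = 0
s16: b16⊕b17⊕b18⊕b19⊕b20⊕b21⊕b22⊕b23⊕b24⊕b25⊕b26⊕b27⊕b28⊕b29⊕b30⊕b31 = 0⊕1⊕0⊕1⊕0⊕1⊕1⊕1⊕0⊕0⊕0⊕1⊕1⊕0⊕1⊕0 = 0
Syndrome (s16...s1) = 00000 → position 0 (no error).
Overall parity (XOR of all 32 bits, including p0): 1⊕0⊕0⊕1⊕1⊕0⊕1⊕1⊕0⊕1⊕0⊕0⊕1⊕1⊕1⊕1⊕0⊕1⊕0⊕1⊕0⊕1⊕1⊕1⊕0⊕0⊕0⊕1⊕1⊕0⊕1⊕0 = 0
Overall=0, syndrome position=0 → no error.

none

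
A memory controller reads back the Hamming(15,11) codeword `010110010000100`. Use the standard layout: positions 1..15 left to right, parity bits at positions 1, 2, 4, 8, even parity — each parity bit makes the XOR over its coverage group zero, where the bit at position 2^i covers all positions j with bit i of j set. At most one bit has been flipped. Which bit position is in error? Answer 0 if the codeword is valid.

s1: b1⊕b3⊕b5⊕b7⊕b9⊕b11⊕b13⊕b15 = 0⊕0⊕1⊕0⊕0⊕0⊕1⊕0 = 0
s2: b2⊕b3⊕b6⊕b7⊕b10⊕b11⊕b14⊕b15 = 1⊕0⊕0⊕0⊕0⊕0⊕0⊕0 = 1
s4: b4⊕b5⊕b6⊕b7⊕b12⊕b13⊕b14⊕b15 = 1⊕1⊕0⊕0⊕0⊕1⊕0⊕0 = 1
s8: b8⊕b9⊕b10⊕b11⊕b12⊕b13⊕b14⊕b15 = 1⊕0⊕0⊕0⊕0⊕1⊕0⊕0 = 0
Syndrome (s8...s1) = 0110 → position 6.

6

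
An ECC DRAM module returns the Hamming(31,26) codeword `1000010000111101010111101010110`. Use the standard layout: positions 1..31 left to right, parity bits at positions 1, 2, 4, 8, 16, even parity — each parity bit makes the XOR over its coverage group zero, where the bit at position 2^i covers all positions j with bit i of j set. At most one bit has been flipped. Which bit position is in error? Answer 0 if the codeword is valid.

0

s1: b1⊕b3⊕b5⊕b7⊕b9⊕b11⊕b13⊕b15⊕b17⊕b19⊕b21⊕b23⊕b25⊕b27⊕b29⊕b31 = 1⊕0⊕0⊕0⊕0⊕1⊕1⊕0⊕0⊕0⊕1⊕1⊕1⊕1⊕1⊕0 = 0
s2: b2⊕b3⊕b6⊕b7⊕b10⊕b11⊕b14⊕b15⊕b18⊕b19⊕b22⊕b23⊕b26⊕b27⊕b30⊕b31 = 0⊕0⊕1⊕0⊕0⊕1⊕1⊕0⊕1⊕0⊕1⊕1⊕0⊕1⊕1⊕0 = 0
s4: b4⊕b5⊕b6⊕b7⊕b12⊕b13⊕b14⊕b15⊕b20⊕b21⊕b22⊕b23⊕b28⊕b29⊕b30⊕b31 = 0⊕0⊕1⊕0⊕1⊕1⊕1⊕0⊕1⊕1⊕1⊕1⊕0⊕1⊕1⊕0 = 0
s8: b8⊕b9⊕b10⊕b11⊕b12⊕b13⊕b14⊕b15⊕b24⊕b25⊕b26⊕b27⊕b28⊕b29⊕b30⊕b31 = 0⊕0⊕0⊕1⊕1⊕1⊕1⊕0⊕0⊕1⊕0⊕1⊕0⊕1⊕1⊕0 = 0
s16: b16⊕b17⊕b18⊕b19⊕b20⊕b21⊕b22⊕b23⊕b24⊕b25⊕b26⊕b27⊕b28⊕b29⊕b30⊕b31 = 1⊕0⊕1⊕0⊕1⊕1⊕1⊕1⊕0⊕1⊕0⊕1⊕0⊕1⊕1⊕0 = 0
Syndrome (s16...s1) = 00000 → position 0 (no error).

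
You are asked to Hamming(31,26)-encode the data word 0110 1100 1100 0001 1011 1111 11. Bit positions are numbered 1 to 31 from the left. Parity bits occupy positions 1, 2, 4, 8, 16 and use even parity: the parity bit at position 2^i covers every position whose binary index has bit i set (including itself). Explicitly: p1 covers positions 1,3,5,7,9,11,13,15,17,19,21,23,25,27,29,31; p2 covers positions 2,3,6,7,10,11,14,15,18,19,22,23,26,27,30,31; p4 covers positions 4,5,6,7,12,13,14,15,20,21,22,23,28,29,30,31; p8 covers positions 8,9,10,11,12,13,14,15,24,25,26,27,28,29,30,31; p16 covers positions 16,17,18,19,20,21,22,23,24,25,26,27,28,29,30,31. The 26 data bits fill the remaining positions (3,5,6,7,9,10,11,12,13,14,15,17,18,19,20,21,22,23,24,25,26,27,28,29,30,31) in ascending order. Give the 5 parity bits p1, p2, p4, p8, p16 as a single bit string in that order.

Place data bits at non-power-of-two positions: b3=0, b5=1, b6=1, b7=0, b9=1, b10=1, b11=0, b12=0, b13=1, b14=1, b15=0, b17=0, b18=0, b19=0, b20=0, b21=1, b22=1, b23=0, b24=1, b25=1, b26=1, b27=1, b28=1, b29=1, b30=1, b31=1.
p1 = XOR of data positions {3,5,7,9,11,13,15,17,19,21,23,25,27,29,31} = 0⊕1⊕0⊕1⊕0⊕1⊕0⊕0⊕0⊕1⊕0⊕1⊕1⊕1⊕1 = 0
p2 = XOR of data positions {3,6,7,10,11,14,15,18,19,22,23,26,27,30,31} = 0⊕1⊕0⊕1⊕0⊕1⊕0⊕0⊕0⊕1⊕0⊕1⊕1⊕1⊕1 = 0
p4 = XOR of data positions {5,6,7,12,13,14,15,20,21,22,23,28,29,30,31} = 1⊕1⊕0⊕0⊕1⊕1⊕0⊕0⊕1⊕1⊕0⊕1⊕1⊕1⊕1 = 0
p8 = XOR of data positions {9,10,11,12,13,14,15,24,25,26,27,28,29,30,31} = 1⊕1⊕0⊕0⊕1⊕1⊕0⊕1⊕1⊕1⊕1⊕1⊕1⊕1⊕1 = 0
p16 = XOR of data positions {17,18,19,20,21,22,23,24,25,26,27,28,29,30,31} = 0⊕0⊕0⊕0⊕1⊕1⊕0⊕1⊕1⊕1⊕1⊕1⊕1⊕1⊕1 = 0
Parity bits p1,p2,p4,p8,p16 = 00000

00000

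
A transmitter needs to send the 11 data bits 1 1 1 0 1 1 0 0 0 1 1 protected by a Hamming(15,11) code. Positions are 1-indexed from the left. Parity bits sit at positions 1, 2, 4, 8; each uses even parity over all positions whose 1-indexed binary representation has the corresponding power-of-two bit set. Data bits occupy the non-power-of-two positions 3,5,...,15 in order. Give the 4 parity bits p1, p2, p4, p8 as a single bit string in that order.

0100

Place data bits at non-power-of-two positions: b3=1, b5=1, b6=1, b7=0, b9=1, b10=1, b11=0, b12=0, b13=0, b14=1, b15=1.
p1 = XOR of data positions {3,5,7,9,11,13,15} = 1⊕1⊕0⊕1⊕0⊕0⊕1 = 0
p2 = XOR of data positions {3,6,7,10,11,14,15} = 1⊕1⊕0⊕1⊕0⊕1⊕1 = 1
p4 = XOR of data positions {5,6,7,12,13,14,15} = 1⊕1⊕0⊕0⊕0⊕1⊕1 = 0
p8 = XOR of data positions {9,10,11,12,13,14,15} = 1⊕1⊕0⊕0⊕0⊕1⊕1 = 0
Parity bits p1,p2,p4,p8 = 0100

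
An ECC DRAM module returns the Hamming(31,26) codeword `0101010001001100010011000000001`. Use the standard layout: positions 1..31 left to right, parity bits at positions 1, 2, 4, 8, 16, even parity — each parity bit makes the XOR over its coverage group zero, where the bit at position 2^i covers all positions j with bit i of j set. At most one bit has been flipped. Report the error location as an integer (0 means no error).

s1: b1⊕b3⊕b5⊕b7⊕b9⊕b11⊕b13⊕b15⊕b17⊕b19⊕b21⊕b23⊕b25⊕b27⊕b29⊕b31 = 0⊕0⊕0⊕0⊕0⊕0⊕1⊕0⊕0⊕0⊕1⊕0⊕0⊕0⊕0⊕1 = 1
s2: b2⊕b3⊕b6⊕b7⊕b10⊕b11⊕b14⊕b15⊕b18⊕b19⊕b22⊕b23⊕b26⊕b27⊕b30⊕b31 = 1⊕0⊕1⊕0⊕1⊕0⊕1⊕0⊕1⊕0⊕1⊕0⊕0⊕0⊕0⊕1 = 1
s4: b4⊕b5⊕b6⊕b7⊕b12⊕b13⊕b14⊕b15⊕b20⊕b21⊕b22⊕b23⊕b28⊕b29⊕b30⊕b31 = 1⊕0⊕1⊕0⊕0⊕1⊕1⊕0⊕0⊕1⊕1⊕0⊕0⊕0⊕0⊕1 = 1
s8: b8⊕b9⊕b10⊕b11⊕b12⊕b13⊕b14⊕b15⊕b24⊕b25⊕b26⊕b27⊕b28⊕b29⊕b30⊕b31 = 0⊕0⊕1⊕0⊕0⊕1⊕1⊕0⊕0⊕0⊕0⊕0⊕0⊕0⊕0⊕1 = 0
s16: b16⊕b17⊕b18⊕b19⊕b20⊕b21⊕b22⊕b23⊕b24⊕b25⊕b26⊕b27⊕b28⊕b29⊕b30⊕b31 = 0⊕0⊕1⊕0⊕0⊕1⊕1⊕0⊕0⊕0⊕0⊕0⊕0⊕0⊕0⊕1 = 0
Syndrome (s16...s1) = 00111 → position 7.

7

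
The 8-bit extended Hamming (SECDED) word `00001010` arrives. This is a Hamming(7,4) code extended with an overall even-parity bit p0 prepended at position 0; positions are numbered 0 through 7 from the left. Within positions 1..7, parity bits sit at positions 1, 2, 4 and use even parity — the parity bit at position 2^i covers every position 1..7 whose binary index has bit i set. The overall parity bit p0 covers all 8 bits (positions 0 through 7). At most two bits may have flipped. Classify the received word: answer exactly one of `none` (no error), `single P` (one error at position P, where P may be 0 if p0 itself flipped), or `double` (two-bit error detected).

double

s1: b1⊕b3⊕b5⊕b7 = 0⊕0⊕0⊕0 = 0
s2: b2⊕b3⊕b6⊕b7 = 0⊕0⊕1⊕0 = 1
s4: b4⊕b5⊕b6⊕b7 = 1⊕0⊕1⊕0 = 0
Syndrome (s4...s1) = 010 → position 2.
Overall parity (XOR of all 8 bits, including p0): 0⊕0⊕0⊕0⊕1⊕0⊕1⊕0 = 0
Overall=0, syndrome position=2 → double-bit error detected (uncorrectable).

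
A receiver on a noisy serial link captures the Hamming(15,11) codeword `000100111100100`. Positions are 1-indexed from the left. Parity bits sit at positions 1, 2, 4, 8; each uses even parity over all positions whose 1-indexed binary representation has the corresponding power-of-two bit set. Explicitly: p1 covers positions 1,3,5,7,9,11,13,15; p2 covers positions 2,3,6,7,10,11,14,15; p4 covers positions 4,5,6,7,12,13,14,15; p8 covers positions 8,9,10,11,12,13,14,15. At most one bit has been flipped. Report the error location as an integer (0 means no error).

5

s1: b1⊕b3⊕b5⊕b7⊕b9⊕b11⊕b13⊕b15 = 0⊕0⊕0⊕1⊕1⊕0⊕1⊕0 = 1
s2: b2⊕b3⊕b6⊕b7⊕b10⊕b11⊕b14⊕b15 = 0⊕0⊕0⊕1⊕1⊕0⊕0⊕0 = 0
s4: b4⊕b5⊕b6⊕b7⊕b12⊕b13⊕b14⊕b15 = 1⊕0⊕0⊕1⊕0⊕1⊕0⊕0 = 1
s8: b8⊕b9⊕b10⊕b11⊕b12⊕b13⊕b14⊕b15 = 1⊕1⊕1⊕0⊕0⊕1⊕0⊕0 = 0
Syndrome (s8...s1) = 0101 → position 5.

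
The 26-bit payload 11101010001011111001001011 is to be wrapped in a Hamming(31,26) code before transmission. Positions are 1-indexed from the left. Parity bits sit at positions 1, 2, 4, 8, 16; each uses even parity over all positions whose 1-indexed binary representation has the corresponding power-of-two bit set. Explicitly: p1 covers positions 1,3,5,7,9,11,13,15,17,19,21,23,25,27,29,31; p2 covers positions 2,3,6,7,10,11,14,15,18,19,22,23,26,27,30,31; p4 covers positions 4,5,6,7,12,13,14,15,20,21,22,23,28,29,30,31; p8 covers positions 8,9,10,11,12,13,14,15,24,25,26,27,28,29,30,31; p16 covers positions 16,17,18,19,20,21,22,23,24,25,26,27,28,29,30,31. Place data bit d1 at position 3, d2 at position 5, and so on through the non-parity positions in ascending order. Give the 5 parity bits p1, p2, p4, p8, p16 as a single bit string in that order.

11111

Place data bits at non-power-of-two positions: b3=1, b5=1, b6=1, b7=0, b9=1, b10=0, b11=1, b12=0, b13=0, b14=0, b15=1, b17=0, b18=1, b19=1, b20=1, b21=1, b22=1, b23=0, b24=0, b25=1, b26=0, b27=0, b28=1, b29=0, b30=1, b31=1.
p1 = XOR of data positions {3,5,7,9,11,13,15,17,19,21,23,25,27,29,31} = 1⊕1⊕0⊕1⊕1⊕0⊕1⊕0⊕1⊕1⊕0⊕1⊕0⊕0⊕1 = 1
p2 = XOR of data positions {3,6,7,10,11,14,15,18,19,22,23,26,27,30,31} = 1⊕1⊕0⊕0⊕1⊕0⊕1⊕1⊕1⊕1⊕0⊕0⊕0⊕1⊕1 = 1
p4 = XOR of data positions {5,6,7,12,13,14,15,20,21,22,23,28,29,30,31} = 1⊕1⊕0⊕0⊕0⊕0⊕1⊕1⊕1⊕1⊕0⊕1⊕0⊕1⊕1 = 1
p8 = XOR of data positions {9,10,11,12,13,14,15,24,25,26,27,28,29,30,31} = 1⊕0⊕1⊕0⊕0⊕0⊕1⊕0⊕1⊕0⊕0⊕1⊕0⊕1⊕1 = 1
p16 = XOR of data positions {17,18,19,20,21,22,23,24,25,26,27,28,29,30,31} = 0⊕1⊕1⊕1⊕1⊕1⊕0⊕0⊕1⊕0⊕0⊕1⊕0⊕1⊕1 = 1
Parity bits p1,p2,p4,p8,p16 = 11111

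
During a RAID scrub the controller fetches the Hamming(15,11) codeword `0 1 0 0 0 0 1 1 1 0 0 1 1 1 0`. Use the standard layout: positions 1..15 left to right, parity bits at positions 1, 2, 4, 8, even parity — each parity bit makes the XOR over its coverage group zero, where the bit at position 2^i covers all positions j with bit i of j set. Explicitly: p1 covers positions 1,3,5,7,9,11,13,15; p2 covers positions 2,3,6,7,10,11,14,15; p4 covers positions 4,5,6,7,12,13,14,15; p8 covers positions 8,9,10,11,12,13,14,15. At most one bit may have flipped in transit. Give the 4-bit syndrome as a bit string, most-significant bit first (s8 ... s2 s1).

s1: b1⊕b3⊕b5⊕b7⊕b9⊕b11⊕b13⊕b15 = 0⊕0⊕0⊕1⊕1⊕0⊕1⊕0 = 1
s2: b2⊕b3⊕b6⊕b7⊕b10⊕b11⊕b14⊕b15 = 1⊕0⊕0⊕1⊕0⊕0⊕1⊕0 = 1
s4: b4⊕b5⊕b6⊕b7⊕b12⊕b13⊕b14⊕b15 = 0⊕0⊕0⊕1⊕1⊕1⊕1⊕0 = 0
s8: b8⊕b9⊕b10⊕b11⊕b12⊕b13⊕b14⊕b15 = 1⊕1⊕0⊕0⊕1⊕1⊕1⊕0 = 1
Syndrome (s8...s1) = 1011 → position 11.

1011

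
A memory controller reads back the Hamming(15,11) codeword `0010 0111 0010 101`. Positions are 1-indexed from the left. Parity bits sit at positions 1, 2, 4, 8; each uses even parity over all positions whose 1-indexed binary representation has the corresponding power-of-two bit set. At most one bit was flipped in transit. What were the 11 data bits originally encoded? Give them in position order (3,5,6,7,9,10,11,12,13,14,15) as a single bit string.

00110010101

s1: b1⊕b3⊕b5⊕b7⊕b9⊕b11⊕b13⊕b15 = 0⊕1⊕0⊕1⊕0⊕1⊕1⊕1 = 1
s2: b2⊕b3⊕b6⊕b7⊕b10⊕b11⊕b14⊕b15 = 0⊕1⊕1⊕1⊕0⊕1⊕0⊕1 = 1
s4: b4⊕b5⊕b6⊕b7⊕b12⊕b13⊕b14⊕b15 = 0⊕0⊕1⊕1⊕0⊕1⊕0⊕1 = 0
s8: b8⊕b9⊕b10⊕b11⊕b12⊕b13⊕b14⊕b15 = 1⊕0⊕0⊕1⊕0⊕1⊕0⊕1 = 0
Syndrome (s8...s1) = 0011 → position 3.
Flip bit 3: corrected codeword = 000001110010101
Data bits at positions 3,5,6,7,9,10,11,12,13,14,15: 00110010101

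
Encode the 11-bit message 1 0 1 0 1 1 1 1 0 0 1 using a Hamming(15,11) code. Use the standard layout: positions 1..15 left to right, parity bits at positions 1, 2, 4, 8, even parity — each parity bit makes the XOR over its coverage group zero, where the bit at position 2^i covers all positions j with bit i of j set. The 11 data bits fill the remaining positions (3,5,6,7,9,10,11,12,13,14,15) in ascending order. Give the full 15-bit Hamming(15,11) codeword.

011101011111001

Place data bits at non-power-of-two positions: b3=1, b5=0, b6=1, b7=0, b9=1, b10=1, b11=1, b12=1, b13=0, b14=0, b15=1.
p1 = XOR of data positions {3,5,7,9,11,13,15} = 1⊕0⊕0⊕1⊕1⊕0⊕1 = 0
p2 = XOR of data positions {3,6,7,10,11,14,15} = 1⊕1⊕0⊕1⊕1⊕0⊕1 = 1
p4 = XOR of data positions {5,6,7,12,13,14,15} = 0⊕1⊕0⊕1⊕0⊕0⊕1 = 1
p8 = XOR of data positions {9,10,11,12,13,14,15} = 1⊕1⊕1⊕1⊕0⊕0⊕1 = 1
Codeword b1..b15 = 011101011111001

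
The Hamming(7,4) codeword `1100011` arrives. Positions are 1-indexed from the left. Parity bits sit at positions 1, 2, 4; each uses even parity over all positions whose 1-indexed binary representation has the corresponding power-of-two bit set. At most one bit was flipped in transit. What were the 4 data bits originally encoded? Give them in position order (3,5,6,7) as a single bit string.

s1: b1⊕b3⊕b5⊕b7 = 1⊕0⊕0⊕1 = 0
s2: b2⊕b3⊕b6⊕b7 = 1⊕0⊕1⊕1 = 1
s4: b4⊕b5⊕b6⊕b7 = 0⊕0⊕1⊕1 = 0
Syndrome (s4...s1) = 010 → position 2.
Flip bit 2: corrected codeword = 1000011
Data bits at positions 3,5,6,7: 0011

0011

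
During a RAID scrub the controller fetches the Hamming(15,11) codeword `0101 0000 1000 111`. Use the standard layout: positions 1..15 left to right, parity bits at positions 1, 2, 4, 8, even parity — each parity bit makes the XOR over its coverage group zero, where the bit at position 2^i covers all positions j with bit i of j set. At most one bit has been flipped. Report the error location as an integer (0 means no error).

s1: b1⊕b3⊕b5⊕b7⊕b9⊕b11⊕b13⊕b15 = 0⊕0⊕0⊕0⊕1⊕0⊕1⊕1 = 1
s2: b2⊕b3⊕b6⊕b7⊕b10⊕b11⊕b14⊕b15 = 1⊕0⊕0⊕0⊕0⊕0⊕1⊕1 = 1
s4: b4⊕b5⊕b6⊕b7⊕b12⊕b13⊕b14⊕b15 = 1⊕0⊕0⊕0⊕0⊕1⊕1⊕1 = 0
s8: b8⊕b9⊕b10⊕b11⊕b12⊕b13⊕b14⊕b15 = 0⊕1⊕0⊕0⊕0⊕1⊕1⊕1 = 0
Syndrome (s8...s1) = 0011 → position 3.

3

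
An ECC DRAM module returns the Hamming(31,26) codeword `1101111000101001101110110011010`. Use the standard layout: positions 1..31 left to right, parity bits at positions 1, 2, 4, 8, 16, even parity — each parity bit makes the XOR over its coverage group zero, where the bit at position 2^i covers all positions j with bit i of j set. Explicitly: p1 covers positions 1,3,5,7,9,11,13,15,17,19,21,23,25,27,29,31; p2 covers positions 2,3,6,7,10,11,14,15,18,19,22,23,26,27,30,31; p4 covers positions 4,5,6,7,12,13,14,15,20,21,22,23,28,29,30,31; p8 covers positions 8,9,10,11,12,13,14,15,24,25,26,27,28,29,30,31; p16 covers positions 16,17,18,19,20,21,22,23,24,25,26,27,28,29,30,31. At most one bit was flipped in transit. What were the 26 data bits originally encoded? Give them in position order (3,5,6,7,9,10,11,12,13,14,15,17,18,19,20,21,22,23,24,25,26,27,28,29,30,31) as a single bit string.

01110010100101110110011010

s1: b1⊕b3⊕b5⊕b7⊕b9⊕b11⊕b13⊕b15⊕b17⊕b19⊕b21⊕b23⊕b25⊕b27⊕b29⊕b31 = 1⊕0⊕1⊕1⊕0⊕1⊕1⊕0⊕1⊕1⊕1⊕1⊕0⊕1⊕0⊕0 = 0
s2: b2⊕b3⊕b6⊕b7⊕b10⊕b11⊕b14⊕b15⊕b18⊕b19⊕b22⊕b23⊕b26⊕b27⊕b30⊕b31 = 1⊕0⊕1⊕1⊕0⊕1⊕0⊕0⊕0⊕1⊕0⊕1⊕0⊕1⊕1⊕0 = 0
s4: b4⊕b5⊕b6⊕b7⊕b12⊕b13⊕b14⊕b15⊕b20⊕b21⊕b22⊕b23⊕b28⊕b29⊕b30⊕b31 = 1⊕1⊕1⊕1⊕0⊕1⊕0⊕0⊕1⊕1⊕0⊕1⊕1⊕0⊕1⊕0 = 0
s8: b8⊕b9⊕b10⊕b11⊕b12⊕b13⊕b14⊕b15⊕b24⊕b25⊕b26⊕b27⊕b28⊕b29⊕b30⊕b31 = 0⊕0⊕0⊕1⊕0⊕1⊕0⊕0⊕1⊕0⊕0⊕1⊕1⊕0⊕1⊕0 = 0
s16: b16⊕b17⊕b18⊕b19⊕b20⊕b21⊕b22⊕b23⊕b24⊕b25⊕b26⊕b27⊕b28⊕b29⊕b30⊕b31 = 1⊕1⊕0⊕1⊕1⊕1⊕0⊕1⊕1⊕0⊕0⊕1⊕1⊕0⊕1⊕0 = 0
Syndrome (s16...s1) = 00000 → position 0 (no error).
No correction needed.
Data bits at positions 3,5,6,7,9,10,11,12,13,14,15,17,18,19,20,21,22,23,24,25,26,27,28,29,30,31: 01110010100101110110011010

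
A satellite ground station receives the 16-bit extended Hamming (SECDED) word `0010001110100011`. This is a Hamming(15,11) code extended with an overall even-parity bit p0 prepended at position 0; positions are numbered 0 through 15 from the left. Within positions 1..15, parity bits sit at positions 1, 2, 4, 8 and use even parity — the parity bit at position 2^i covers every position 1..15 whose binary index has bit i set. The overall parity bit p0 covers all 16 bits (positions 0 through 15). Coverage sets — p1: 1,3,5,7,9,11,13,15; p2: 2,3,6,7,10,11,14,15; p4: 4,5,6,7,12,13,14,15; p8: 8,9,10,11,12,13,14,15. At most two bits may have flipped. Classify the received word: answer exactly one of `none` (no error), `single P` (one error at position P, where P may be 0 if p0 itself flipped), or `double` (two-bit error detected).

single 0

s1: b1⊕b3⊕b5⊕b7⊕b9⊕b11⊕b13⊕b15 = 0⊕0⊕0⊕1⊕0⊕0⊕0⊕1 = 0
s2: b2⊕b3⊕b6⊕b7⊕b10⊕b11⊕b14⊕b15 = 1⊕0⊕1⊕1⊕1⊕0⊕1⊕1 = 0
s4: b4⊕b5⊕b6⊕b7⊕b12⊕b13⊕b14⊕b15 = 0⊕0⊕1⊕1⊕0⊕0⊕1⊕1 = 0
s8: b8⊕b9⊕b10⊕b11⊕b12⊕b13⊕b14⊕b15 = 1⊕0⊕1⊕0⊕0⊕0⊕1⊕1 = 0
Syndrome (s8...s1) = 0000 → position 0 (no error).
Overall parity (XOR of all 16 bits, including p0): 0⊕0⊕1⊕0⊕0⊕0⊕1⊕1⊕1⊕0⊕1⊕0⊕0⊕0⊕1⊕1 = 1
Overall=1, syndrome position=0 → single-bit error at position 0.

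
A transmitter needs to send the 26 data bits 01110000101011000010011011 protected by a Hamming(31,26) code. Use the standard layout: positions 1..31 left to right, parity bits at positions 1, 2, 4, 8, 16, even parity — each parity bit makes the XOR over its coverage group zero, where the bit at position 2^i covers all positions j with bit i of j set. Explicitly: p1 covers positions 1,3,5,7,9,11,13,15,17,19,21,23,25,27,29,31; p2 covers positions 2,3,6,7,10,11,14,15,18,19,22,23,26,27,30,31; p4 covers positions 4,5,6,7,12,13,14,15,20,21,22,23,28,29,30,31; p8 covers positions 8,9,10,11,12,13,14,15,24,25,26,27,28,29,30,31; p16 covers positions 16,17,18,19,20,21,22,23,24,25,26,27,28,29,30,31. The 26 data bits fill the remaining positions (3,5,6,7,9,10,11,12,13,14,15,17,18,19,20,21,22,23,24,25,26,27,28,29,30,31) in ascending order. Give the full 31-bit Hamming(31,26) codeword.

Place data bits at non-power-of-two positions: b3=0, b5=1, b6=1, b7=1, b9=0, b10=0, b11=0, b12=0, b13=1, b14=0, b15=1, b17=0, b18=1, b19=1, b20=0, b21=0, b22=0, b23=0, b24=1, b25=0, b26=0, b27=1, b28=1, b29=0, b30=1, b31=1.
p1 = XOR of data positions {3,5,7,9,11,13,15,17,19,21,23,25,27,29,31} = 0⊕1⊕1⊕0⊕0⊕1⊕1⊕0⊕1⊕0⊕0⊕0⊕1⊕0⊕1 = 1
p2 = XOR of data positions {3,6,7,10,11,14,15,18,19,22,23,26,27,30,31} = 0⊕1⊕1⊕0⊕0⊕0⊕1⊕1⊕1⊕0⊕0⊕0⊕1⊕1⊕1 = 0
p4 = XOR of data positions {5,6,7,12,13,14,15,20,21,22,23,28,29,30,31} = 1⊕1⊕1⊕0⊕1⊕0⊕1⊕0⊕0⊕0⊕0⊕1⊕0⊕1⊕1 = 0
p8 = XOR of data positions {9,10,11,12,13,14,15,24,25,26,27,28,29,30,31} = 0⊕0⊕0⊕0⊕1⊕0⊕1⊕1⊕0⊕0⊕1⊕1⊕0⊕1⊕1 = 1
p16 = XOR of data positions {17,18,19,20,21,22,23,24,25,26,27,28,29,30,31} = 0⊕1⊕1⊕0⊕0⊕0⊕0⊕1⊕0⊕0⊕1⊕1⊕0⊕1⊕1 = 1
Codeword b1..b31 = 1000111100001011011000010011011

1000111100001011011000010011011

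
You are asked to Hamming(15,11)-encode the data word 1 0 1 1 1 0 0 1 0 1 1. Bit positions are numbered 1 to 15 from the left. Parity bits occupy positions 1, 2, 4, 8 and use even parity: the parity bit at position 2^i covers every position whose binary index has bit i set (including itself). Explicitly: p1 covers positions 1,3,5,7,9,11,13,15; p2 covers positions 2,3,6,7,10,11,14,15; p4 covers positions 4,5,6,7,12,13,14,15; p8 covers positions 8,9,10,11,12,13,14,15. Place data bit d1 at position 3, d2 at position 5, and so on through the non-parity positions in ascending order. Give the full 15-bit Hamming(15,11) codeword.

Place data bits at non-power-of-two positions: b3=1, b5=0, b6=1, b7=1, b9=1, b10=0, b11=0, b12=1, b13=0, b14=1, b15=1.
p1 = XOR of data positions {3,5,7,9,11,13,15} = 1⊕0⊕1⊕1⊕0⊕0⊕1 = 0
p2 = XOR of data positions {3,6,7,10,11,14,15} = 1⊕1⊕1⊕0⊕0⊕1⊕1 = 1
p4 = XOR of data positions {5,6,7,12,13,14,15} = 0⊕1⊕1⊕1⊕0⊕1⊕1 = 1
p8 = XOR of data positions {9,10,11,12,13,14,15} = 1⊕0⊕0⊕1⊕0⊕1⊕1 = 0
Codeword b1..b15 = 011101101001011

011101101001011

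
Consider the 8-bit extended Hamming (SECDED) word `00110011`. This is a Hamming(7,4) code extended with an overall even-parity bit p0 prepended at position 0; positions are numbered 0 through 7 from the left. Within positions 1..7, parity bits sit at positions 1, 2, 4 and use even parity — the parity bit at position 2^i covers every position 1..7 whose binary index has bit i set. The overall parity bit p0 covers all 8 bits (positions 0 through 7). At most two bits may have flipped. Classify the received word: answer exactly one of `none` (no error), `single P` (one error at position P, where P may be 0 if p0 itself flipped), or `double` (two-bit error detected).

s1: b1⊕b3⊕b5⊕b7 = 0⊕1⊕0⊕1 = 0
s2: b2⊕b3⊕b6⊕b7 = 1⊕1⊕1⊕1 = 0
s4: b4⊕b5⊕b6⊕b7 = 0⊕0⊕1⊕1 = 0
Syndrome (s4...s1) = 000 → position 0 (no error).
Overall parity (XOR of all 8 bits, including p0): 0⊕0⊕1⊕1⊕0⊕0⊕1⊕1 = 0
Overall=0, syndrome position=0 → no error.

none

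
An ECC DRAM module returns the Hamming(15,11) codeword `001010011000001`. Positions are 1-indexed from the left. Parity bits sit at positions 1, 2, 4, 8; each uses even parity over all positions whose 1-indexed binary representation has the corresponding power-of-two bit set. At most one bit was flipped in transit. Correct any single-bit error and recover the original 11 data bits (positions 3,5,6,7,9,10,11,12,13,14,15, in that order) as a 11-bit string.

11001000001

s1: b1⊕b3⊕b5⊕b7⊕b9⊕b11⊕b13⊕b15 = 0⊕1⊕1⊕0⊕1⊕0⊕0⊕1 = 0
s2: b2⊕b3⊕b6⊕b7⊕b10⊕b11⊕b14⊕b15 = 0⊕1⊕0⊕0⊕0⊕0⊕0⊕1 = 0
s4: b4⊕b5⊕b6⊕b7⊕b12⊕b13⊕b14⊕b15 = 0⊕1⊕0⊕0⊕0⊕0⊕0⊕1 = 0
s8: b8⊕b9⊕b10⊕b11⊕b12⊕b13⊕b14⊕b15 = 1⊕1⊕0⊕0⊕0⊕0⊕0⊕1 = 1
Syndrome (s8...s1) = 1000 → position 8.
Flip bit 8: corrected codeword = 001010001000001
Data bits at positions 3,5,6,7,9,10,11,12,13,14,15: 11001000001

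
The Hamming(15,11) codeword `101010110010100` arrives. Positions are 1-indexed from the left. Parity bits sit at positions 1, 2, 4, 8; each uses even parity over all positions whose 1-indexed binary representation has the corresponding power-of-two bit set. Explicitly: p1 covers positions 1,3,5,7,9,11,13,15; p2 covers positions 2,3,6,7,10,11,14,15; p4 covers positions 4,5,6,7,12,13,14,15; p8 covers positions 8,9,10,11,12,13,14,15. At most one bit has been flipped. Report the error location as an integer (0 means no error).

s1: b1⊕b3⊕b5⊕b7⊕b9⊕b11⊕b13⊕b15 = 1⊕1⊕1⊕1⊕0⊕1⊕1⊕0 = 0
s2: b2⊕b3⊕b6⊕b7⊕b10⊕b11⊕b14⊕b15 = 0⊕1⊕0⊕1⊕0⊕1⊕0⊕0 = 1
s4: b4⊕b5⊕b6⊕b7⊕b12⊕b13⊕b14⊕b15 = 0⊕1⊕0⊕1⊕0⊕1⊕0⊕0 = 1
s8: b8⊕b9⊕b10⊕b11⊕b12⊕b13⊕b14⊕b15 = 1⊕0⊕0⊕1⊕0⊕1⊕0⊕0 = 1
Syndrome (s8...s1) = 1110 → position 14.

14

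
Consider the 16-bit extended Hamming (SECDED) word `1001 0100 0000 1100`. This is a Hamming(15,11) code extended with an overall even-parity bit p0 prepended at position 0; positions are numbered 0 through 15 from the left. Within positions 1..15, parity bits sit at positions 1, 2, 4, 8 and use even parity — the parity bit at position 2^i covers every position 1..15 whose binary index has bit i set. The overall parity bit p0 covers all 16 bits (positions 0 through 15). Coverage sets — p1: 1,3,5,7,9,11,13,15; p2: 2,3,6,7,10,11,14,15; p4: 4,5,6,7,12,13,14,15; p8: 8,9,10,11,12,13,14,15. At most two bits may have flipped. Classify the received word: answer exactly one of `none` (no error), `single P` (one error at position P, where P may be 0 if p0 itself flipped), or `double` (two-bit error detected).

s1: b1⊕b3⊕b5⊕b7⊕b9⊕b11⊕b13⊕b15 = 0⊕1⊕1⊕0⊕0⊕0⊕1⊕0 = 1
s2: b2⊕b3⊕b6⊕b7⊕b10⊕b11⊕b14⊕b15 = 0⊕1⊕0⊕0⊕0⊕0⊕0⊕0 = 1
s4: b4⊕b5⊕b6⊕b7⊕b12⊕b13⊕b14⊕b15 = 0⊕1⊕0⊕0⊕1⊕1⊕0⊕0 = 1
s8: b8⊕b9⊕b10⊕b11⊕b12⊕b13⊕b14⊕b15 = 0⊕0⊕0⊕0⊕1⊕1⊕0⊕0 = 0
Syndrome (s8...s1) = 0111 → position 7.
Overall parity (XOR of all 16 bits, including p0): 1⊕0⊕0⊕1⊕0⊕1⊕0⊕0⊕0⊕0⊕0⊕0⊕1⊕1⊕0⊕0 = 1
Overall=1, syndrome position=7 → single-bit error at position 7.

single 7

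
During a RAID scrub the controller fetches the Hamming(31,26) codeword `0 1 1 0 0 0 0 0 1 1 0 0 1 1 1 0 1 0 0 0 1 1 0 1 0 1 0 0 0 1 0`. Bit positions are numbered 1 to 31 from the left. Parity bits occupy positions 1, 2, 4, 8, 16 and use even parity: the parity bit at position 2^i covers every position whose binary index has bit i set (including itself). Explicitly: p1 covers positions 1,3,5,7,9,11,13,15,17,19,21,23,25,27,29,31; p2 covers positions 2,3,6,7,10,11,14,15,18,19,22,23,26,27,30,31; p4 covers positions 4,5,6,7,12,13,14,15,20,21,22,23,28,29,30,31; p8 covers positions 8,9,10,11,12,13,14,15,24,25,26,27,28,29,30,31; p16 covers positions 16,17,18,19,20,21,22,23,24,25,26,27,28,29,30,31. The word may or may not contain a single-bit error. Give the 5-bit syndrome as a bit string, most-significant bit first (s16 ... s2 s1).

00000

s1: b1⊕b3⊕b5⊕b7⊕b9⊕b11⊕b13⊕b15⊕b17⊕b19⊕b21⊕b23⊕b25⊕b27⊕b29⊕b31 = 0⊕1⊕0⊕0⊕1⊕0⊕1⊕1⊕1⊕0⊕1⊕0⊕0⊕0⊕0⊕0 = 0
s2: b2⊕b3⊕b6⊕b7⊕b10⊕b11⊕b14⊕b15⊕b18⊕b19⊕b22⊕b23⊕b26⊕b27⊕b30⊕b31 = 1⊕1⊕0⊕0⊕1⊕0⊕1⊕1⊕0⊕0⊕1⊕0⊕1⊕0⊕1⊕0 = 0
s4: b4⊕b5⊕b6⊕b7⊕b12⊕b13⊕b14⊕b15⊕b20⊕b21⊕b22⊕b23⊕b28⊕b29⊕b30⊕b31 = 0⊕0⊕0⊕0⊕0⊕1⊕1⊕1⊕0⊕1⊕1⊕0⊕0⊕0⊕1⊕0 = 0
s8: b8⊕b9⊕b10⊕b11⊕b12⊕b13⊕b14⊕b15⊕b24⊕b25⊕b26⊕b27⊕b28⊕b29⊕b30⊕b31 = 0⊕1⊕1⊕0⊕0⊕1⊕1⊕1⊕1⊕0⊕1⊕0⊕0⊕0⊕1⊕0 = 0
s16: b16⊕b17⊕b18⊕b19⊕b20⊕b21⊕b22⊕b23⊕b24⊕b25⊕b26⊕b27⊕b28⊕b29⊕b30⊕b31 = 0⊕1⊕0⊕0⊕0⊕1⊕1⊕0⊕1⊕0⊕1⊕0⊕0⊕0⊕1⊕0 = 0
Syndrome (s16...s1) = 00000 → position 0 (no error).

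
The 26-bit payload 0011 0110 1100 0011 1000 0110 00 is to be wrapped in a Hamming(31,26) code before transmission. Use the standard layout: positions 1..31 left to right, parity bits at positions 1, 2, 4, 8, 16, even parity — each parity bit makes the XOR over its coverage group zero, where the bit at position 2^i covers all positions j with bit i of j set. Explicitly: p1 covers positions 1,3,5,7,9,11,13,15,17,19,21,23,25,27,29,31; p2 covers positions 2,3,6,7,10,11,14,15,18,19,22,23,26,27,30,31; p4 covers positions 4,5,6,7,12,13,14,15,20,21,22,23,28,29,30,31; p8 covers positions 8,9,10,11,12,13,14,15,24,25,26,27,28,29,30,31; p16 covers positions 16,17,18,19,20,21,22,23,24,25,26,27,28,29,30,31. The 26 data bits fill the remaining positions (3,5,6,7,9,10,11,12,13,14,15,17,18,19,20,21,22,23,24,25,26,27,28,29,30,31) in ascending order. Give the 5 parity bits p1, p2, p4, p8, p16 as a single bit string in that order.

Place data bits at non-power-of-two positions: b3=0, b5=0, b6=1, b7=1, b9=0, b10=1, b11=1, b12=0, b13=1, b14=1, b15=0, b17=0, b18=0, b19=0, b20=1, b21=1, b22=1, b23=0, b24=0, b25=0, b26=0, b27=1, b28=1, b29=0, b30=0, b31=0.
p1 = XOR of data positions {3,5,7,9,11,13,15,17,19,21,23,25,27,29,31} = 0⊕0⊕1⊕0⊕1⊕1⊕0⊕0⊕0⊕1⊕0⊕0⊕1⊕0⊕0 = 1
p2 = XOR of data positions {3,6,7,10,11,14,15,18,19,22,23,26,27,30,31} = 0⊕1⊕1⊕1⊕1⊕1⊕0⊕0⊕0⊕1⊕0⊕0⊕1⊕0⊕0 = 1
p4 = XOR of data positions {5,6,7,12,13,14,15,20,21,22,23,28,29,30,31} = 0⊕1⊕1⊕0⊕1⊕1⊕0⊕1⊕1⊕1⊕0⊕1⊕0⊕0⊕0 = 0
p8 = XOR of data positions {9,10,11,12,13,14,15,24,25,26,27,28,29,30,31} = 0⊕1⊕1⊕0⊕1⊕1⊕0⊕0⊕0⊕0⊕1⊕1⊕0⊕0⊕0 = 0
p16 = XOR of data positions {17,18,19,20,21,22,23,24,25,26,27,28,29,30,31} = 0⊕0⊕0⊕1⊕1⊕1⊕0⊕0⊕0⊕0⊕1⊕1⊕0⊕0⊕0 = 1
Parity bits p1,p2,p4,p8,p16 = 11001

11001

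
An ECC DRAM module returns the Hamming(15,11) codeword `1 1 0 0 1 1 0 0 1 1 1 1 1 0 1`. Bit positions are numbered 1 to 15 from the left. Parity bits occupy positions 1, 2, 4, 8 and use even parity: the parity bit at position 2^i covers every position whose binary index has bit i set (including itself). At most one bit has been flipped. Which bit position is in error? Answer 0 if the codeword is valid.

6

s1: b1⊕b3⊕b5⊕b7⊕b9⊕b11⊕b13⊕b15 = 1⊕0⊕1⊕0⊕1⊕1⊕1⊕1 = 0
s2: b2⊕b3⊕b6⊕b7⊕b10⊕b11⊕b14⊕b15 = 1⊕0⊕1⊕0⊕1⊕1⊕0⊕1 = 1
s4: b4⊕b5⊕b6⊕b7⊕b12⊕b13⊕b14⊕b15 = 0⊕1⊕1⊕0⊕1⊕1⊕0⊕1 = 1
s8: b8⊕b9⊕b10⊕b11⊕b12⊕b13⊕b14⊕b15 = 0⊕1⊕1⊕1⊕1⊕1⊕0⊕1 = 0
Syndrome (s8...s1) = 0110 → position 6.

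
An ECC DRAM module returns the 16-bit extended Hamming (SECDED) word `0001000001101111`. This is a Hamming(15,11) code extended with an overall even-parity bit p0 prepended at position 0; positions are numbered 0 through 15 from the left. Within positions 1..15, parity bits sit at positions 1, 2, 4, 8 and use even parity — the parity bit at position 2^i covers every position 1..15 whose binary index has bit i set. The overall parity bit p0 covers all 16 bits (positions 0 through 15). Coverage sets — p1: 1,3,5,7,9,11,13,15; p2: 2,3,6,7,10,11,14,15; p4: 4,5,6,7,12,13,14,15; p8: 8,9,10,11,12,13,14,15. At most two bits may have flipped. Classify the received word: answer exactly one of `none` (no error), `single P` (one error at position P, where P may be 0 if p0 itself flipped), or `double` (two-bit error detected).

s1: b1⊕b3⊕b5⊕b7⊕b9⊕b11⊕b13⊕b15 = 0⊕1⊕0⊕0⊕1⊕0⊕1⊕1 = 0
s2: b2⊕b3⊕b6⊕b7⊕b10⊕b11⊕b14⊕b15 = 0⊕1⊕0⊕0⊕1⊕0⊕1⊕1 = 0
s4: b4⊕b5⊕b6⊕b7⊕b12⊕b13⊕b14⊕b15 = 0⊕0⊕0⊕0⊕1⊕1⊕1⊕1 = 0
s8: b8⊕b9⊕b10⊕b11⊕b12⊕b13⊕b14⊕b15 = 0⊕1⊕1⊕0⊕1⊕1⊕1⊕1 = 0
Syndrome (s8...s1) = 0000 → position 0 (no error).
Overall parity (XOR of all 16 bits, including p0): 0⊕0⊕0⊕1⊕0⊕0⊕0⊕0⊕0⊕1⊕1⊕0⊕1⊕1⊕1⊕1 = 1
Overall=1, syndrome position=0 → single-bit error at position 0.

single 0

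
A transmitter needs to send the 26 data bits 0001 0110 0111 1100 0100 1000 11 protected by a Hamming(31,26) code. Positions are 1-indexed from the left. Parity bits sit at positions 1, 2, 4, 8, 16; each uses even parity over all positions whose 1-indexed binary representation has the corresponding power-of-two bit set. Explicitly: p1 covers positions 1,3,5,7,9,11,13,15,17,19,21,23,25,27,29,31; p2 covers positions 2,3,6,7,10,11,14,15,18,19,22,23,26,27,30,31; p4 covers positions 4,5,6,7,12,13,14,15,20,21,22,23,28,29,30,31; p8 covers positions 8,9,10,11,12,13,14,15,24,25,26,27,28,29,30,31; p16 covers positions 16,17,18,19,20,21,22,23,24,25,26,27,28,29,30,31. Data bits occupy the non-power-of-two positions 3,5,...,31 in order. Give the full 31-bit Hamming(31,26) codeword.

Place data bits at non-power-of-two positions: b3=0, b5=0, b6=0, b7=1, b9=0, b10=1, b11=1, b12=0, b13=0, b14=1, b15=1, b17=1, b18=1, b19=1, b20=0, b21=0, b22=0, b23=1, b24=0, b25=0, b26=1, b27=0, b28=0, b29=0, b30=1, b31=1.
p1 = XOR of data positions {3,5,7,9,11,13,15,17,19,21,23,25,27,29,31} = 0⊕0⊕1⊕0⊕1⊕0⊕1⊕1⊕1⊕0⊕1⊕0⊕0⊕0⊕1 = 1
p2 = XOR of data positions {3,6,7,10,11,14,15,18,19,22,23,26,27,30,31} = 0⊕0⊕1⊕1⊕1⊕1⊕1⊕1⊕1⊕0⊕1⊕1⊕0⊕1⊕1 = 1
p4 = XOR of data positions {5,6,7,12,13,14,15,20,21,22,23,28,29,30,31} = 0⊕0⊕1⊕0⊕0⊕1⊕1⊕0⊕0⊕0⊕1⊕0⊕0⊕1⊕1 = 0
p8 = XOR of data positions {9,10,11,12,13,14,15,24,25,26,27,28,29,30,31} = 0⊕1⊕1⊕0⊕0⊕1⊕1⊕0⊕0⊕1⊕0⊕0⊕0⊕1⊕1 = 1
p16 = XOR of data positions {17,18,19,20,21,22,23,24,25,26,27,28,29,30,31} = 1⊕1⊕1⊕0⊕0⊕0⊕1⊕0⊕0⊕1⊕0⊕0⊕0⊕1⊕1 = 1
Codeword b1..b31 = 1100001101100111111000100100011

1100001101100111111000100100011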